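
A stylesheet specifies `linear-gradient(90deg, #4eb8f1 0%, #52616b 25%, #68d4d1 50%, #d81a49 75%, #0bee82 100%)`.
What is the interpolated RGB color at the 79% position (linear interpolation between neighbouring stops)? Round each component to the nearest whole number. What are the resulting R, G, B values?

(183, 60, 82)

79% lies between the 75% and 100% stops, so the local fraction is t = (79 − 75)/(100 − 75) = 4/25 ≈ 0.16.
#d81a49 → (216, 26, 73); #0bee82 → (11, 238, 130).
R = 216 + 0.16 × (11 − 216) = 183.2 → 183
G = 26 + 0.16 × (238 − 26) = 59.92 → 60
B = 73 + 0.16 × (130 − 73) = 82.12 → 82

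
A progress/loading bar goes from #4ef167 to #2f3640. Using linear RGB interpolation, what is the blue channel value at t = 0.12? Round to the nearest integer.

B₁ = 103 (from #4ef167), B₂ = 64 (from #2f3640).
B = 103 + 0.12 × (64 − 103) = 98.32 → 98

98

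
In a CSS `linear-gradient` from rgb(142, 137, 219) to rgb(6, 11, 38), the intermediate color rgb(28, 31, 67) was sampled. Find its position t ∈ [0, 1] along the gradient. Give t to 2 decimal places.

Invert the lerp on the B channel (largest span, 181): t = (67 − 219) / (38 − 219) = -152/-181 = 0.83978.
Check on R: (28 − 142)/(6 − 142) = 0.8382 ✓

0.84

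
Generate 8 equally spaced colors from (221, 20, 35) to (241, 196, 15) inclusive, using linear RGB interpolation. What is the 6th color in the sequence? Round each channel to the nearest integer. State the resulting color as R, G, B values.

(235, 146, 21)

With 8 swatches and endpoints inclusive, swatch 6 sits at t = (6 − 1)/(8 − 1) = 5/7 ≈ 0.7143.
R = 221 + 0.7143 × (241 − 221) = 235.286 → 235
G = 20 + 0.7143 × (196 − 20) = 145.717 → 146
B = 35 + 0.7143 × (15 − 35) = 20.714 → 21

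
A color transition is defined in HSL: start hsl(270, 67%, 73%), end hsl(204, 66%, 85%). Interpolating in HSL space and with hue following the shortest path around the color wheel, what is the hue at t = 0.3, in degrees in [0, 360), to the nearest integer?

250

Hue arc: Δh = 204 − 270 = -66° (|Δh| ≤ 180, already the shorter path).
H = 270 + 0.3 × (-66) = 250.2 → 250°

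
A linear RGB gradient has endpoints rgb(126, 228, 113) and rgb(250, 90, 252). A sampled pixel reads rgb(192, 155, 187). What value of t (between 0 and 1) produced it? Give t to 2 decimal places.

Invert the lerp on the B channel (largest span, 139): t = (187 − 113) / (252 − 113) = 74/139 = 0.53237.
Check on R: (192 − 126)/(250 − 126) = 0.5323 ✓

0.53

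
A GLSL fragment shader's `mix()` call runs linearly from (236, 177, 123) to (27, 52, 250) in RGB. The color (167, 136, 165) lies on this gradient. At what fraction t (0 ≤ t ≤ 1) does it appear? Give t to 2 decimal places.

Invert the lerp on the R channel (largest span, 209): t = (167 − 236) / (27 − 236) = -69/-209 = 0.33014.
Check on G: (136 − 177)/(52 − 177) = 0.328 ✓

0.33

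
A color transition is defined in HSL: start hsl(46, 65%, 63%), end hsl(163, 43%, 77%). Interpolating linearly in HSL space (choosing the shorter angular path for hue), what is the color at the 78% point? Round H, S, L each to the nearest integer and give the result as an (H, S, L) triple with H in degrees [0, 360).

Hue arc: Δh = 163 − 46 = 117° (|Δh| ≤ 180, already the shorter path).
H = 46 + 0.78 × (117) = 137.26 → 137°
S = 65 + 0.78 × (43 − 65) = 47.84 → 48%
L = 63 + 0.78 × (77 − 63) = 73.92 → 74%

(137, 48, 74)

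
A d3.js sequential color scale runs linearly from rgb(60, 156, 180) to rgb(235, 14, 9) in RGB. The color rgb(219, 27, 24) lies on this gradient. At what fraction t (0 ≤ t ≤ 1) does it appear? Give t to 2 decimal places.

Invert the lerp on the R channel (largest span, 175): t = (219 − 60) / (235 − 60) = 159/175 = 0.90857.
Check on G: (27 − 156)/(14 − 156) = 0.9085 ✓

0.91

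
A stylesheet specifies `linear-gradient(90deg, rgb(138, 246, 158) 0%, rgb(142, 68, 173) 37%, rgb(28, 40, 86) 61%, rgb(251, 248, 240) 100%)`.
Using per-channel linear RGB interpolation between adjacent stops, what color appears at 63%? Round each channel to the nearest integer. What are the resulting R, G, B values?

(39, 51, 94)

63% lies between the 61% and 100% stops, so the local fraction is t = (63 − 61)/(100 − 61) = 2/39 ≈ 0.0513.
R = 28 + 0.0513 × (251 − 28) = 39.44 → 39
G = 40 + 0.0513 × (248 − 40) = 50.67 → 51
B = 86 + 0.0513 × (240 − 86) = 93.9 → 94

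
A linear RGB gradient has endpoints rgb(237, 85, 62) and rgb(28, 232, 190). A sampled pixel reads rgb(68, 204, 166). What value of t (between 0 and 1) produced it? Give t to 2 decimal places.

0.81

Invert the lerp on the R channel (largest span, 209): t = (68 − 237) / (28 − 237) = -169/-209 = 0.80861.
Check on G: (204 − 85)/(232 − 85) = 0.8095 ✓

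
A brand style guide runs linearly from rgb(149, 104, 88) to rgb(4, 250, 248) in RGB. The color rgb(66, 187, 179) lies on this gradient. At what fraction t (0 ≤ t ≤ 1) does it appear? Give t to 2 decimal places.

0.57

Invert the lerp on the B channel (largest span, 160): t = (179 − 88) / (248 − 88) = 91/160 = 0.56875.
Check on R: (66 − 149)/(4 − 149) = 0.5724 ✓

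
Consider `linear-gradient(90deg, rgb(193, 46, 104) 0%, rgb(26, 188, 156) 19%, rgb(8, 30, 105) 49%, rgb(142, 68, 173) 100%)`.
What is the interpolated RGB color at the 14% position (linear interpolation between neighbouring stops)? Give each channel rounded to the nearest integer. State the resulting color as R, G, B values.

(70, 151, 142)

14% lies between the 0% and 19% stops, so the local fraction is t = (14 − 0)/(19 − 0) = 14/19 ≈ 0.7368.
R = 193 + 0.7368 × (26 − 193) = 69.954 → 70
G = 46 + 0.7368 × (188 − 46) = 150.626 → 151
B = 104 + 0.7368 × (156 − 104) = 142.314 → 142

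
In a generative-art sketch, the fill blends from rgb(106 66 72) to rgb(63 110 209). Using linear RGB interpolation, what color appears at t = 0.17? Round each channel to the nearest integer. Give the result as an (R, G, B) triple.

R = 106 + 0.17 × (63 − 106) = 106 + 0.17 × -43 = 98.69 → 99
G = 66 + 0.17 × (110 − 66) = 66 + 0.17 × 44 = 73.48 → 73
B = 72 + 0.17 × (209 − 72) = 72 + 0.17 × 137 = 95.29 → 95

(99, 73, 95)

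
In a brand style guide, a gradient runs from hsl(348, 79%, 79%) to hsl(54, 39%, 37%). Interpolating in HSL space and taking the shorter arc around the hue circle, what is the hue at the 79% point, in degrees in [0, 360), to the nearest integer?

Hue: 54 − 348 = -294°, but |-294| > 180 so the shorter arc goes the other way: Δh = -294 + 360 = 66°.
H = 348 + 0.79 × (66) = 400.14 → 400 → 400 mod 360 = 40°

40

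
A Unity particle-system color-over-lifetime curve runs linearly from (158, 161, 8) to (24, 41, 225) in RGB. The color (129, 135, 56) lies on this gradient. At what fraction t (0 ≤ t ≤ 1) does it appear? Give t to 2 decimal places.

Invert the lerp on the B channel (largest span, 217): t = (56 − 8) / (225 − 8) = 48/217 = 0.2212.
Check on R: (129 − 158)/(24 − 158) = 0.2164 ✓

0.22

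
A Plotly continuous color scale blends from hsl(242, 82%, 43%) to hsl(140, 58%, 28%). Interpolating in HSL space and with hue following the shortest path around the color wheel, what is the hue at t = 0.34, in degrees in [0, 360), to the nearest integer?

Hue arc: Δh = 140 − 242 = -102° (|Δh| ≤ 180, already the shorter path).
H = 242 + 0.34 × (-102) = 207.32 → 207°

207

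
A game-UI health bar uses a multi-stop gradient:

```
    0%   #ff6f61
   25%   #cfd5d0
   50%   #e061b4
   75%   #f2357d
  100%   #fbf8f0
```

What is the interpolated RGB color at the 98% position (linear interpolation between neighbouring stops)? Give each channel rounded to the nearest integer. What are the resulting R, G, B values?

(250, 232, 231)

98% lies between the 75% and 100% stops, so the local fraction is t = (98 − 75)/(100 − 75) = 23/25 ≈ 0.92.
#f2357d → (242, 53, 125); #fbf8f0 → (251, 248, 240).
R = 242 + 0.92 × (251 − 242) = 250.28 → 250
G = 53 + 0.92 × (248 − 53) = 232.4 → 232
B = 125 + 0.92 × (240 − 125) = 230.8 → 231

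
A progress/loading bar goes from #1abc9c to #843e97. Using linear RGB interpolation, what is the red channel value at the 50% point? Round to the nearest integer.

R₁ = 26 (from #1abc9c), R₂ = 132 (from #843e97).
R = 26 + 0.5 × (132 − 26) = 79 → 79

79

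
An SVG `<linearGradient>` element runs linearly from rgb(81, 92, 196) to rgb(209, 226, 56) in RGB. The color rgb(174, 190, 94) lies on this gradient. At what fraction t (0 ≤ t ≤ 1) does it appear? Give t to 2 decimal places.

Invert the lerp on the B channel (largest span, 140): t = (94 − 196) / (56 − 196) = -102/-140 = 0.72857.
Check on R: (174 − 81)/(209 − 81) = 0.7266 ✓

0.73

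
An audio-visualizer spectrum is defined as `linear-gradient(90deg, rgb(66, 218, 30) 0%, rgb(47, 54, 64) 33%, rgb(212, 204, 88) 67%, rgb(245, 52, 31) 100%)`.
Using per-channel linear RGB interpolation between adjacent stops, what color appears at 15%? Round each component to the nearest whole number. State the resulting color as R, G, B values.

15% lies between the 0% and 33% stops, so the local fraction is t = (15 − 0)/(33 − 0) = 15/33 ≈ 0.4545.
R = 66 + 0.4545 × (47 − 66) = 57.364 → 57
G = 218 + 0.4545 × (54 − 218) = 143.462 → 143
B = 30 + 0.4545 × (64 − 30) = 45.453 → 45

(57, 143, 45)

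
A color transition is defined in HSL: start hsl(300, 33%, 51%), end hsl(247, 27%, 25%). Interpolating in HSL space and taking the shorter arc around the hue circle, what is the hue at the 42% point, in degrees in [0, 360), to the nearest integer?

Hue arc: Δh = 247 − 300 = -53° (|Δh| ≤ 180, already the shorter path).
H = 300 + 0.42 × (-53) = 277.74 → 278°

278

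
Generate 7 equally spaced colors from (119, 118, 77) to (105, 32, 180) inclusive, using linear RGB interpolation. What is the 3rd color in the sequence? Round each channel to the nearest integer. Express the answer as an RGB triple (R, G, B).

With 7 swatches and endpoints inclusive, swatch 3 sits at t = (3 − 1)/(7 − 1) = 2/6 ≈ 0.3333.
R = 119 + 0.3333 × (105 − 119) = 114.334 → 114
G = 118 + 0.3333 × (32 − 118) = 89.336 → 89
B = 77 + 0.3333 × (180 − 77) = 111.33 → 111

(114, 89, 111)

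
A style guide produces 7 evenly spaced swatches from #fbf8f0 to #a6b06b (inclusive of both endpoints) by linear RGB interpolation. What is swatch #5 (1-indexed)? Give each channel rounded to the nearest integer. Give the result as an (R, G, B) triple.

With 7 swatches and endpoints inclusive, swatch 5 sits at t = (5 − 1)/(7 − 1) = 4/6 ≈ 0.6667.
#fbf8f0 → (251, 248, 240); #a6b06b → (166, 176, 107).
R = 251 + 0.6667 × (166 − 251) = 194.331 → 194
G = 248 + 0.6667 × (176 − 248) = 199.998 → 200
B = 240 + 0.6667 × (107 − 240) = 151.329 → 151

(194, 200, 151)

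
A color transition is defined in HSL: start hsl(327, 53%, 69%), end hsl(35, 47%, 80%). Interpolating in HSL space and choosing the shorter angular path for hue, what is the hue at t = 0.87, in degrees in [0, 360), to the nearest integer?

26

Hue: 35 − 327 = -292°, but |-292| > 180 so the shorter arc goes the other way: Δh = -292 + 360 = 68°.
H = 327 + 0.87 × (68) = 386.16 → 386 → 386 mod 360 = 26°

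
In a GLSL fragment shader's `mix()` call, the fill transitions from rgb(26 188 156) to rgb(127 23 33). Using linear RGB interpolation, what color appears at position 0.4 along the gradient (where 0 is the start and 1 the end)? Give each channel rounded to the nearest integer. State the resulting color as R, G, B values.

(66, 122, 107)

R = 26 + 0.4 × (127 − 26) = 26 + 0.4 × 101 = 66.4 → 66
G = 188 + 0.4 × (23 − 188) = 188 + 0.4 × -165 = 122 → 122
B = 156 + 0.4 × (33 − 156) = 156 + 0.4 × -123 = 106.8 → 107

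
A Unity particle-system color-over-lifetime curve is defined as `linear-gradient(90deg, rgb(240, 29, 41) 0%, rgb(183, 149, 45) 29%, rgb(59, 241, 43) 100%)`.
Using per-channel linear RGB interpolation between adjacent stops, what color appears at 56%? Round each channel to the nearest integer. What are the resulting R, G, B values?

56% lies between the 29% and 100% stops, so the local fraction is t = (56 − 29)/(100 − 29) = 27/71 ≈ 0.3803.
R = 183 + 0.3803 × (59 − 183) = 135.843 → 136
G = 149 + 0.3803 × (241 − 149) = 183.988 → 184
B = 45 + 0.3803 × (43 − 45) = 44.239 → 44

(136, 184, 44)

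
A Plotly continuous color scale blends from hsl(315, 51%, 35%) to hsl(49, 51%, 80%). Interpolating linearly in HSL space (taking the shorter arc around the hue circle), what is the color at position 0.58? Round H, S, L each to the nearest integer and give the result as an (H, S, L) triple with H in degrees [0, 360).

(10, 51, 61)

Hue: 49 − 315 = -266°, but |-266| > 180 so the shorter arc goes the other way: Δh = -266 + 360 = 94°.
H = 315 + 0.58 × (94) = 369.52 → 370 → 370 mod 360 = 10°
S = 51 + 0.58 × (51 − 51) = 51 → 51%
L = 35 + 0.58 × (80 − 35) = 61.1 → 61%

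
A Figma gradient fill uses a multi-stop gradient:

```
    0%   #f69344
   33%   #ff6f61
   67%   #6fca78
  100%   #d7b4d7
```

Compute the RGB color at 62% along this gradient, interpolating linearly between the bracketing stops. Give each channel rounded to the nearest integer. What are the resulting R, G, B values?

62% lies between the 33% and 67% stops, so the local fraction is t = (62 − 33)/(67 − 33) = 29/34 ≈ 0.8529.
#ff6f61 → (255, 111, 97); #6fca78 → (111, 202, 120).
R = 255 + 0.8529 × (111 − 255) = 132.182 → 132
G = 111 + 0.8529 × (202 − 111) = 188.614 → 189
B = 97 + 0.8529 × (120 − 97) = 116.617 → 117

(132, 189, 117)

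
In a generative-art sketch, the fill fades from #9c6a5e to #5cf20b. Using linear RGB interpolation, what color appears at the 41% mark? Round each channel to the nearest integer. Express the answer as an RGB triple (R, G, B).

#9c6a5e → (156, 106, 94); #5cf20b → (92, 242, 11).
41% corresponds to t = 0.41.
R = 156 + 0.41 × (92 − 156) = 156 + 0.41 × -64 = 129.76 → 130
G = 106 + 0.41 × (242 − 106) = 106 + 0.41 × 136 = 161.76 → 162
B = 94 + 0.41 × (11 − 94) = 94 + 0.41 × -83 = 59.97 → 60

(130, 162, 60)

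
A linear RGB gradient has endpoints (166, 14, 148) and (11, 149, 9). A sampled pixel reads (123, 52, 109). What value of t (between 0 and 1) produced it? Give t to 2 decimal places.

Invert the lerp on the R channel (largest span, 155): t = (123 − 166) / (11 − 166) = -43/-155 = 0.27742.
Check on G: (52 − 14)/(149 − 14) = 0.2815 ✓

0.28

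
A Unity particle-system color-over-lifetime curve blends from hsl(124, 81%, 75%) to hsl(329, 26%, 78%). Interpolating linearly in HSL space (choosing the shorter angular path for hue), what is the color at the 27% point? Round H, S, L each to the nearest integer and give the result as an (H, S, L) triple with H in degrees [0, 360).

(82, 66, 76)

Hue: 329 − 124 = 205°, but |205| > 180 so the shorter arc goes the other way: Δh = 205 − 360 = -155°.
H = 124 + 0.27 × (-155) = 82.15 → 82°
S = 81 + 0.27 × (26 − 81) = 66.15 → 66%
L = 75 + 0.27 × (78 − 75) = 75.81 → 76%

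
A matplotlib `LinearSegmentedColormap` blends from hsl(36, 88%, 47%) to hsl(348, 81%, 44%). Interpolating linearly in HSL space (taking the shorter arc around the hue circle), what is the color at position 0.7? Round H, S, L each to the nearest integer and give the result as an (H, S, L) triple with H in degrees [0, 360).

Hue: 348 − 36 = 312°, but |312| > 180 so the shorter arc goes the other way: Δh = 312 − 360 = -48°.
H = 36 + 0.7 × (-48) = 2.4 → 2°
S = 88 + 0.7 × (81 − 88) = 83.1 → 83%
L = 47 + 0.7 × (44 − 47) = 44.9 → 45%

(2, 83, 45)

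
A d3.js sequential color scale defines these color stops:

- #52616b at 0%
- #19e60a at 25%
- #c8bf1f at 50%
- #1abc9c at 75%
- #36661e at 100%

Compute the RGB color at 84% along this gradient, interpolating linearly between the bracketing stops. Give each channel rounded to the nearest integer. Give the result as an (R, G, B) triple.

(36, 157, 111)

84% lies between the 75% and 100% stops, so the local fraction is t = (84 − 75)/(100 − 75) = 9/25 ≈ 0.36.
#1abc9c → (26, 188, 156); #36661e → (54, 102, 30).
R = 26 + 0.36 × (54 − 26) = 36.08 → 36
G = 188 + 0.36 × (102 − 188) = 157.04 → 157
B = 156 + 0.36 × (30 − 156) = 110.64 → 111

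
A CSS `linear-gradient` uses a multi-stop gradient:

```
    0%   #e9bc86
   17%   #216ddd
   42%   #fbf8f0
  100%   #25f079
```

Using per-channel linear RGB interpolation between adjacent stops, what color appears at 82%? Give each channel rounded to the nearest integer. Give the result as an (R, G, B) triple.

(103, 242, 158)

82% lies between the 42% and 100% stops, so the local fraction is t = (82 − 42)/(100 − 42) = 40/58 ≈ 0.6897.
#fbf8f0 → (251, 248, 240); #25f079 → (37, 240, 121).
R = 251 + 0.6897 × (37 − 251) = 103.404 → 103
G = 248 + 0.6897 × (240 − 248) = 242.482 → 242
B = 240 + 0.6897 × (121 − 240) = 157.926 → 158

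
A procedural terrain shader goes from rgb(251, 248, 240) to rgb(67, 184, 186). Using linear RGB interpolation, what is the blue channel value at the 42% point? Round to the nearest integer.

217

B = 240 + 0.42 × (186 − 240) = 217.32 → 217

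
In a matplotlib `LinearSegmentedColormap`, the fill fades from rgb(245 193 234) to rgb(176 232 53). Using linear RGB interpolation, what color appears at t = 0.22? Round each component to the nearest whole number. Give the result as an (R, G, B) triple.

(230, 202, 194)

R = 245 + 0.22 × (176 − 245) = 245 + 0.22 × -69 = 229.82 → 230
G = 193 + 0.22 × (232 − 193) = 193 + 0.22 × 39 = 201.58 → 202
B = 234 + 0.22 × (53 − 234) = 234 + 0.22 × -181 = 194.18 → 194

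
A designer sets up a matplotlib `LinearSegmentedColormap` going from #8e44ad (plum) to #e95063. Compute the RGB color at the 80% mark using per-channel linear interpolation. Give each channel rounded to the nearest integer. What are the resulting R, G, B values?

(215, 78, 114)

#8e44ad → (142, 68, 173); #e95063 → (233, 80, 99).
80% corresponds to t = 0.8.
R = 142 + 0.8 × (233 − 142) = 142 + 0.8 × 91 = 214.8 → 215
G = 68 + 0.8 × (80 − 68) = 68 + 0.8 × 12 = 77.6 → 78
B = 173 + 0.8 × (99 − 173) = 173 + 0.8 × -74 = 113.8 → 114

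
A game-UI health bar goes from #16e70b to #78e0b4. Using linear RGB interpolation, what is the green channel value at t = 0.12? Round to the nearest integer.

G₁ = 231 (from #16e70b), G₂ = 224 (from #78e0b4).
G = 231 + 0.12 × (224 − 231) = 230.16 → 230

230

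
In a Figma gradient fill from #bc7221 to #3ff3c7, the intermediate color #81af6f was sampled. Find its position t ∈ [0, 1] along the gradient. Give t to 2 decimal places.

Invert the lerp on the B channel (largest span, 166): t = (111 − 33) / (199 − 33) = 78/166 = 0.46988.
Check on R: (129 − 188)/(63 − 188) = 0.472 ✓

0.47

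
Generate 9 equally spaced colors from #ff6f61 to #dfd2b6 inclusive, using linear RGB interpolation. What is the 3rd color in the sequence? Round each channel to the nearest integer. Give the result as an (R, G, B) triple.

(247, 136, 118)

With 9 swatches and endpoints inclusive, swatch 3 sits at t = (3 − 1)/(9 − 1) = 2/8 ≈ 0.25.
#ff6f61 → (255, 111, 97); #dfd2b6 → (223, 210, 182).
R = 255 + 0.25 × (223 − 255) = 247 → 247
G = 111 + 0.25 × (210 − 111) = 135.75 → 136
B = 97 + 0.25 × (182 − 97) = 118.25 → 118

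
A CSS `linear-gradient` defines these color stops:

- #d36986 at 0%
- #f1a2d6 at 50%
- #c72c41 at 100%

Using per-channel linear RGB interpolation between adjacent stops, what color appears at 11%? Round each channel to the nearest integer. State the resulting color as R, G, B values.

11% lies between the 0% and 50% stops, so the local fraction is t = (11 − 0)/(50 − 0) = 11/50 ≈ 0.22.
#d36986 → (211, 105, 134); #f1a2d6 → (241, 162, 214).
R = 211 + 0.22 × (241 − 211) = 217.6 → 218
G = 105 + 0.22 × (162 − 105) = 117.54 → 118
B = 134 + 0.22 × (214 − 134) = 151.6 → 152

(218, 118, 152)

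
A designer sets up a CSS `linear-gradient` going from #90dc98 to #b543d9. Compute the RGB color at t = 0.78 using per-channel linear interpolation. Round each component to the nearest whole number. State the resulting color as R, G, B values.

#90dc98 → (144, 220, 152); #b543d9 → (181, 67, 217).
R = 144 + 0.78 × (181 − 144) = 144 + 0.78 × 37 = 172.86 → 173
G = 220 + 0.78 × (67 − 220) = 220 + 0.78 × -153 = 100.66 → 101
B = 152 + 0.78 × (217 − 152) = 152 + 0.78 × 65 = 202.7 → 203

(173, 101, 203)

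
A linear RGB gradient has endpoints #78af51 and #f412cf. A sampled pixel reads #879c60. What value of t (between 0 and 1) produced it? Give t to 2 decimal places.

0.12

Invert the lerp on the G channel (largest span, 157): t = (156 − 175) / (18 − 175) = -19/-157 = 0.12102.
Check on R: (135 − 120)/(244 − 120) = 0.121 ✓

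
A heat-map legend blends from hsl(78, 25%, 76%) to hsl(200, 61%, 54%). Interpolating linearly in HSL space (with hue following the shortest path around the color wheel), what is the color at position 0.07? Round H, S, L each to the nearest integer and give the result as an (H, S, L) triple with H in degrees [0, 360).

(87, 28, 74)

Hue arc: Δh = 200 − 78 = 122° (|Δh| ≤ 180, already the shorter path).
H = 78 + 0.07 × (122) = 86.54 → 87°
S = 25 + 0.07 × (61 − 25) = 27.52 → 28%
L = 76 + 0.07 × (54 − 76) = 74.46 → 74%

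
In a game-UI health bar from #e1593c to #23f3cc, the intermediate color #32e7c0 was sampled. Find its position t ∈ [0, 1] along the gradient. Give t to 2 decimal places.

0.92

Invert the lerp on the R channel (largest span, 190): t = (50 − 225) / (35 − 225) = -175/-190 = 0.92105.
Check on G: (231 − 89)/(243 − 89) = 0.9221 ✓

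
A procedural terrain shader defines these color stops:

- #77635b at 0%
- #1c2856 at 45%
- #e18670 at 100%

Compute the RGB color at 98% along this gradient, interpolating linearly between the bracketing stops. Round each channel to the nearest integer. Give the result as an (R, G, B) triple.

98% lies between the 45% and 100% stops, so the local fraction is t = (98 − 45)/(100 − 45) = 53/55 ≈ 0.9636.
#1c2856 → (28, 40, 86); #e18670 → (225, 134, 112).
R = 28 + 0.9636 × (225 − 28) = 217.829 → 218
G = 40 + 0.9636 × (134 − 40) = 130.578 → 131
B = 86 + 0.9636 × (112 − 86) = 111.054 → 111

(218, 131, 111)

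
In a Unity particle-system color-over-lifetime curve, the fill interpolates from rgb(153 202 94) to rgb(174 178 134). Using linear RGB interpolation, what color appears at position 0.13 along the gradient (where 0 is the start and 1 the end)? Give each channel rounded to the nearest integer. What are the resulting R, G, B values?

R = 153 + 0.13 × (174 − 153) = 153 + 0.13 × 21 = 155.73 → 156
G = 202 + 0.13 × (178 − 202) = 202 + 0.13 × -24 = 198.88 → 199
B = 94 + 0.13 × (134 − 94) = 94 + 0.13 × 40 = 99.2 → 99

(156, 199, 99)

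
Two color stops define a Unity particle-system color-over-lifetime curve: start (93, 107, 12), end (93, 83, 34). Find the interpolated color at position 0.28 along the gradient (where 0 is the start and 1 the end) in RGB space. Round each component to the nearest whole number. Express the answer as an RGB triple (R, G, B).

(93, 100, 18)

R = 93 + 0.28 × (93 − 93) = 93 + 0.28 × 0 = 93 → 93
G = 107 + 0.28 × (83 − 107) = 107 + 0.28 × -24 = 100.28 → 100
B = 12 + 0.28 × (34 − 12) = 12 + 0.28 × 22 = 18.16 → 18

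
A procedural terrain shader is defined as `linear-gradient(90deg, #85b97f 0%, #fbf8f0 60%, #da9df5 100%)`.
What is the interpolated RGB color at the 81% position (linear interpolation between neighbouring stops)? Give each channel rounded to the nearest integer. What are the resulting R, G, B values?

81% lies between the 60% and 100% stops, so the local fraction is t = (81 − 60)/(100 − 60) = 21/40 ≈ 0.525.
#fbf8f0 → (251, 248, 240); #da9df5 → (218, 157, 245).
R = 251 + 0.525 × (218 − 251) = 233.675 → 234
G = 248 + 0.525 × (157 − 248) = 200.225 → 200
B = 240 + 0.525 × (245 − 240) = 242.625 → 243

(234, 200, 243)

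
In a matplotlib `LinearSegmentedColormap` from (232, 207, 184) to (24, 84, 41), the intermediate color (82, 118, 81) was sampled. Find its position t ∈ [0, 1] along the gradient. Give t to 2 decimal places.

Invert the lerp on the R channel (largest span, 208): t = (82 − 232) / (24 − 232) = -150/-208 = 0.72115.
Check on G: (118 − 207)/(84 − 207) = 0.7236 ✓

0.72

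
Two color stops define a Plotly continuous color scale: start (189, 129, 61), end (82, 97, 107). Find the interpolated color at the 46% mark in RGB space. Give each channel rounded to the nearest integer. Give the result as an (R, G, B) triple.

46% corresponds to t = 0.46.
R = 189 + 0.46 × (82 − 189) = 189 + 0.46 × -107 = 139.78 → 140
G = 129 + 0.46 × (97 − 129) = 129 + 0.46 × -32 = 114.28 → 114
B = 61 + 0.46 × (107 − 61) = 61 + 0.46 × 46 = 82.16 → 82
So the blended color is (140, 114, 82), about #8c7252.

(140, 114, 82)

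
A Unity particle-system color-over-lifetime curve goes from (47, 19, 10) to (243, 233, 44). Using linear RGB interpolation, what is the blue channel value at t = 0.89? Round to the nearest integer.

B = 10 + 0.89 × (44 − 10) = 40.26 → 40

40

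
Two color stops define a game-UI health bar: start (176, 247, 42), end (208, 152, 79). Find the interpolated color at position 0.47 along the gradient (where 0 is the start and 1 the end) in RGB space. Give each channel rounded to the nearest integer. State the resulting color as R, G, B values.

(191, 202, 59)

R = 176 + 0.47 × (208 − 176) = 176 + 0.47 × 32 = 191.04 → 191
G = 247 + 0.47 × (152 − 247) = 247 + 0.47 × -95 = 202.35 → 202
B = 42 + 0.47 × (79 − 42) = 42 + 0.47 × 37 = 59.39 → 59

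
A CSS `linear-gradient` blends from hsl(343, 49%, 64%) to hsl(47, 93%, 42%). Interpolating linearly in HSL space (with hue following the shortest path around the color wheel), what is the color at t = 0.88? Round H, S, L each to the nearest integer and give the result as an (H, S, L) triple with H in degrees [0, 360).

Hue: 47 − 343 = -296°, but |-296| > 180 so the shorter arc goes the other way: Δh = -296 + 360 = 64°.
H = 343 + 0.88 × (64) = 399.32 → 399 → 399 mod 360 = 39°
S = 49 + 0.88 × (93 − 49) = 87.72 → 88%
L = 64 + 0.88 × (42 − 64) = 44.64 → 45%

(39, 88, 45)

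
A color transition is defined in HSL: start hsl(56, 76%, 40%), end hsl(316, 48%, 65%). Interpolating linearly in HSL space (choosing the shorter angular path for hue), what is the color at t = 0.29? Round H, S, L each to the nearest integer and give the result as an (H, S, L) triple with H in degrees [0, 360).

(27, 68, 47)

Hue: 316 − 56 = 260°, but |260| > 180 so the shorter arc goes the other way: Δh = 260 − 360 = -100°.
H = 56 + 0.29 × (-100) = 27 → 27°
S = 76 + 0.29 × (48 − 76) = 67.88 → 68%
L = 40 + 0.29 × (65 − 40) = 47.25 → 47%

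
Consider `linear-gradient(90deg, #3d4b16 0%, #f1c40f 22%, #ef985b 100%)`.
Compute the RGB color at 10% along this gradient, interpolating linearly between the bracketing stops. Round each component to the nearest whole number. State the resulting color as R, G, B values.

(143, 130, 19)

10% lies between the 0% and 22% stops, so the local fraction is t = (10 − 0)/(22 − 0) = 10/22 ≈ 0.4545.
#3d4b16 → (61, 75, 22); #f1c40f → (241, 196, 15).
R = 61 + 0.4545 × (241 − 61) = 142.81 → 143
G = 75 + 0.4545 × (196 − 75) = 129.995 → 130
B = 22 + 0.4545 × (15 − 22) = 18.819 → 19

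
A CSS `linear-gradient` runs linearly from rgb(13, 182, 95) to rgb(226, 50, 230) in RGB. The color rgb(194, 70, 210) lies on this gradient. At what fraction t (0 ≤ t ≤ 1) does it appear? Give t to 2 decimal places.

Invert the lerp on the R channel (largest span, 213): t = (194 − 13) / (226 − 13) = 181/213 = 0.84977.
Check on G: (70 − 182)/(50 − 182) = 0.8485 ✓

0.85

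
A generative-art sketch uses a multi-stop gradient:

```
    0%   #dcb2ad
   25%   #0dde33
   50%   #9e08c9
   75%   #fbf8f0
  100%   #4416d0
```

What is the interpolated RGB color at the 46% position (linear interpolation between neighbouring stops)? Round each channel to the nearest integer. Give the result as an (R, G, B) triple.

(135, 42, 177)

46% lies between the 25% and 50% stops, so the local fraction is t = (46 − 25)/(50 − 25) = 21/25 ≈ 0.84.
#0dde33 → (13, 222, 51); #9e08c9 → (158, 8, 201).
R = 13 + 0.84 × (158 − 13) = 134.8 → 135
G = 222 + 0.84 × (8 − 222) = 42.24 → 42
B = 51 + 0.84 × (201 − 51) = 177 → 177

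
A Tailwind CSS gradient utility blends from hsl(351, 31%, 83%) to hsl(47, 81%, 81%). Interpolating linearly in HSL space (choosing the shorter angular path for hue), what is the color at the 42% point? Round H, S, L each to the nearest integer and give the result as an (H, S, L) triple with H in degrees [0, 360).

Hue: 47 − 351 = -304°, but |-304| > 180 so the shorter arc goes the other way: Δh = -304 + 360 = 56°.
H = 351 + 0.42 × (56) = 374.52 → 375 → 375 mod 360 = 15°
S = 31 + 0.42 × (81 − 31) = 52 → 52%
L = 83 + 0.42 × (81 − 83) = 82.16 → 82%

(15, 52, 82)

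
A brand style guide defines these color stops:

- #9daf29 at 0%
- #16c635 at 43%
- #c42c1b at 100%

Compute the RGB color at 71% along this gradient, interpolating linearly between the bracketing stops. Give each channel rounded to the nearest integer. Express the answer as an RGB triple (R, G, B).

71% lies between the 43% and 100% stops, so the local fraction is t = (71 − 43)/(100 − 43) = 28/57 ≈ 0.4912.
#16c635 → (22, 198, 53); #c42c1b → (196, 44, 27).
R = 22 + 0.4912 × (196 − 22) = 107.469 → 107
G = 198 + 0.4912 × (44 − 198) = 122.355 → 122
B = 53 + 0.4912 × (27 − 53) = 40.229 → 40

(107, 122, 40)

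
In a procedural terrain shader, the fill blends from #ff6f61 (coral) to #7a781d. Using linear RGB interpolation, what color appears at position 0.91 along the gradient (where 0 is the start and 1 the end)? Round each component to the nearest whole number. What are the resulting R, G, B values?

(134, 119, 35)

#ff6f61 → (255, 111, 97); #7a781d → (122, 120, 29).
R = 255 + 0.91 × (122 − 255) = 255 + 0.91 × -133 = 133.97 → 134
G = 111 + 0.91 × (120 − 111) = 111 + 0.91 × 9 = 119.19 → 119
B = 97 + 0.91 × (29 − 97) = 97 + 0.91 × -68 = 35.12 → 35
So the blended color is (134, 119, 35), about #867723.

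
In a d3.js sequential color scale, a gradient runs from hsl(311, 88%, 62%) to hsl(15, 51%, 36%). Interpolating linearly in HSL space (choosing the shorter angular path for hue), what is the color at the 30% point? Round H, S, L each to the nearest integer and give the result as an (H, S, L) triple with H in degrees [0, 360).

(330, 77, 54)

Hue: 15 − 311 = -296°, but |-296| > 180 so the shorter arc goes the other way: Δh = -296 + 360 = 64°.
H = 311 + 0.3 × (64) = 330.2 → 330°
S = 88 + 0.3 × (51 − 88) = 76.9 → 77%
L = 62 + 0.3 × (36 − 62) = 54.2 → 54%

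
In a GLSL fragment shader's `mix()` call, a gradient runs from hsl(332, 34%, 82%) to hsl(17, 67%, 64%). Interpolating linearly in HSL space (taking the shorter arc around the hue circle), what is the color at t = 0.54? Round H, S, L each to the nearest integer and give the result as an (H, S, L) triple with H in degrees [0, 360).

(356, 52, 72)

Hue: 17 − 332 = -315°, but |-315| > 180 so the shorter arc goes the other way: Δh = -315 + 360 = 45°.
H = 332 + 0.54 × (45) = 356.3 → 356°
S = 34 + 0.54 × (67 − 34) = 51.82 → 52%
L = 82 + 0.54 × (64 − 82) = 72.28 → 72%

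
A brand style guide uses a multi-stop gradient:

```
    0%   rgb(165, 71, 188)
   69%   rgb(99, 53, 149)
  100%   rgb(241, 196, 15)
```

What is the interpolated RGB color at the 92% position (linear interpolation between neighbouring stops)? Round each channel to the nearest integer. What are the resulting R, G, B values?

(204, 159, 50)

92% lies between the 69% and 100% stops, so the local fraction is t = (92 − 69)/(100 − 69) = 23/31 ≈ 0.7419.
R = 99 + 0.7419 × (241 − 99) = 204.35 → 204
G = 53 + 0.7419 × (196 − 53) = 159.092 → 159
B = 149 + 0.7419 × (15 − 149) = 49.585 → 50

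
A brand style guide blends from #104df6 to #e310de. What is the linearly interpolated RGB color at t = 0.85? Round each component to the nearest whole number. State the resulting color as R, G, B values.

(195, 25, 226)

#104df6 → (16, 77, 246); #e310de → (227, 16, 222).
R = 16 + 0.85 × (227 − 16) = 16 + 0.85 × 211 = 195.35 → 195
G = 77 + 0.85 × (16 − 77) = 77 + 0.85 × -61 = 25.15 → 25
B = 246 + 0.85 × (222 − 246) = 246 + 0.85 × -24 = 225.6 → 226
So the blended color is (195, 25, 226), about #c319e2.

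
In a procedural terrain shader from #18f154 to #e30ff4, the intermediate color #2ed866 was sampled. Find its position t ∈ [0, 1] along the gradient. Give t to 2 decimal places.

0.11

Invert the lerp on the G channel (largest span, 226): t = (216 − 241) / (15 − 241) = -25/-226 = 0.11062.
Check on R: (46 − 24)/(227 − 24) = 0.1084 ✓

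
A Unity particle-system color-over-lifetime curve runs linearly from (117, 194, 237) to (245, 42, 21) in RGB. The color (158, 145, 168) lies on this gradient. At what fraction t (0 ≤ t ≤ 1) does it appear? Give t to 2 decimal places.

0.32

Invert the lerp on the B channel (largest span, 216): t = (168 − 237) / (21 − 237) = -69/-216 = 0.31944.
Check on R: (158 − 117)/(245 − 117) = 0.3203 ✓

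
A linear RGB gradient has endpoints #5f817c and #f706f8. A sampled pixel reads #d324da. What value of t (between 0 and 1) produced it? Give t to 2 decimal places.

Invert the lerp on the R channel (largest span, 152): t = (211 − 95) / (247 − 95) = 116/152 = 0.76316.
Check on G: (36 − 129)/(6 − 129) = 0.7561 ✓

0.76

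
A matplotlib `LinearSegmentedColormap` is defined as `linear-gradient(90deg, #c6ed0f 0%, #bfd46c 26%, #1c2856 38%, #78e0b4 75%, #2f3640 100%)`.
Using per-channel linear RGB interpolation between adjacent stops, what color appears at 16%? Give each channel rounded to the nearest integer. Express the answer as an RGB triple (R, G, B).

16% lies between the 0% and 26% stops, so the local fraction is t = (16 − 0)/(26 − 0) = 16/26 ≈ 0.6154.
#c6ed0f → (198, 237, 15); #bfd46c → (191, 212, 108).
R = 198 + 0.6154 × (191 − 198) = 193.692 → 194
G = 237 + 0.6154 × (212 − 237) = 221.615 → 222
B = 15 + 0.6154 × (108 − 15) = 72.232 → 72

(194, 222, 72)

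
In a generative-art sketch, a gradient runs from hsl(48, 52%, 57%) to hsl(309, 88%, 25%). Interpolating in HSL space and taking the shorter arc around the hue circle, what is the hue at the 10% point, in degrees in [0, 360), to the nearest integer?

Hue: 309 − 48 = 261°, but |261| > 180 so the shorter arc goes the other way: Δh = 261 − 360 = -99°.
H = 48 + 0.1 × (-99) = 38.1 → 38°

38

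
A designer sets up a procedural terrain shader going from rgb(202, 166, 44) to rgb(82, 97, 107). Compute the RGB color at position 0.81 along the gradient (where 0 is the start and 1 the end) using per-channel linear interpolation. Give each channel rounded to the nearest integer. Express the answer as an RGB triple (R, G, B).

(105, 110, 95)

R = 202 + 0.81 × (82 − 202) = 202 + 0.81 × -120 = 104.8 → 105
G = 166 + 0.81 × (97 − 166) = 166 + 0.81 × -69 = 110.11 → 110
B = 44 + 0.81 × (107 − 44) = 44 + 0.81 × 63 = 95.03 → 95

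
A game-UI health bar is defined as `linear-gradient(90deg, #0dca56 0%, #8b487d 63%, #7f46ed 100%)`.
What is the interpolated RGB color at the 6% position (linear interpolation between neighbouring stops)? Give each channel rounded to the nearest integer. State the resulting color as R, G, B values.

(25, 190, 90)

6% lies between the 0% and 63% stops, so the local fraction is t = (6 − 0)/(63 − 0) = 6/63 ≈ 0.0952.
#0dca56 → (13, 202, 86); #8b487d → (139, 72, 125).
R = 13 + 0.0952 × (139 − 13) = 24.995 → 25
G = 202 + 0.0952 × (72 − 202) = 189.624 → 190
B = 86 + 0.0952 × (125 − 86) = 89.713 → 90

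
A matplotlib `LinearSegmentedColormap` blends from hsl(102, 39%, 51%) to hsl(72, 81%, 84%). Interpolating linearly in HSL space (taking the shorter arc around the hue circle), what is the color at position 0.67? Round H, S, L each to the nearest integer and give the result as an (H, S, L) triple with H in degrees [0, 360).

Hue arc: Δh = 72 − 102 = -30° (|Δh| ≤ 180, already the shorter path).
H = 102 + 0.67 × (-30) = 81.9 → 82°
S = 39 + 0.67 × (81 − 39) = 67.14 → 67%
L = 51 + 0.67 × (84 − 51) = 73.11 → 73%

(82, 67, 73)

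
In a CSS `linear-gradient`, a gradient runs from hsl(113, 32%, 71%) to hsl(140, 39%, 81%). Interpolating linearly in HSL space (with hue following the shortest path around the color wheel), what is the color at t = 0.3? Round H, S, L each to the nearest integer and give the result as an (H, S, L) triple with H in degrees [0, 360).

(121, 34, 74)

Hue arc: Δh = 140 − 113 = 27° (|Δh| ≤ 180, already the shorter path).
H = 113 + 0.3 × (27) = 121.1 → 121°
S = 32 + 0.3 × (39 − 32) = 34.1 → 34%
L = 71 + 0.3 × (81 − 71) = 74 → 74%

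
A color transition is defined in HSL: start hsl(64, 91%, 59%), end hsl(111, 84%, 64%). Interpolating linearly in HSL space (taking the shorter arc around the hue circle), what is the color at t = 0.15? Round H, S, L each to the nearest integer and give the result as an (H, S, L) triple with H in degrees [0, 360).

Hue arc: Δh = 111 − 64 = 47° (|Δh| ≤ 180, already the shorter path).
H = 64 + 0.15 × (47) = 71.05 → 71°
S = 91 + 0.15 × (84 − 91) = 89.95 → 90%
L = 59 + 0.15 × (64 − 59) = 59.75 → 60%

(71, 90, 60)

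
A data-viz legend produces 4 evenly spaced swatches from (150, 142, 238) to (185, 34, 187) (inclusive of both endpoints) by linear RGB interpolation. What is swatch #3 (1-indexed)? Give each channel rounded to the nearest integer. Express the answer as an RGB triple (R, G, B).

(173, 70, 204)

With 4 swatches and endpoints inclusive, swatch 3 sits at t = (3 − 1)/(4 − 1) = 2/3 ≈ 0.6667.
R = 150 + 0.6667 × (185 − 150) = 173.334 → 173
G = 142 + 0.6667 × (34 − 142) = 69.996 → 70
B = 238 + 0.6667 × (187 − 238) = 203.998 → 204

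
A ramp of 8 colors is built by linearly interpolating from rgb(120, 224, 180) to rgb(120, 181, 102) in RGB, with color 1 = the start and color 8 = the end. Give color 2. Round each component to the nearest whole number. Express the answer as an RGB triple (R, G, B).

(120, 218, 169)

With 8 swatches and endpoints inclusive, swatch 2 sits at t = (2 − 1)/(8 − 1) = 1/7 ≈ 0.1429.
R = 120 + 0.1429 × (120 − 120) = 120 → 120
G = 224 + 0.1429 × (181 − 224) = 217.855 → 218
B = 180 + 0.1429 × (102 − 180) = 168.854 → 169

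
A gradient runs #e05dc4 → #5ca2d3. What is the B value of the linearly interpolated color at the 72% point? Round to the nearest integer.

B₁ = 196 (from #e05dc4), B₂ = 211 (from #5ca2d3).
B = 196 + 0.72 × (211 − 196) = 206.8 → 207

207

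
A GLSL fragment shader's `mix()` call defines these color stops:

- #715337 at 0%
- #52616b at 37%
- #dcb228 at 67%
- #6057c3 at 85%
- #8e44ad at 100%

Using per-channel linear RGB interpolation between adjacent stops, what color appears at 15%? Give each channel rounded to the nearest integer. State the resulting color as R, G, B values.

15% lies between the 0% and 37% stops, so the local fraction is t = (15 − 0)/(37 − 0) = 15/37 ≈ 0.4054.
#715337 → (113, 83, 55); #52616b → (82, 97, 107).
R = 113 + 0.4054 × (82 − 113) = 100.433 → 100
G = 83 + 0.4054 × (97 − 83) = 88.676 → 89
B = 55 + 0.4054 × (107 − 55) = 76.081 → 76

(100, 89, 76)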